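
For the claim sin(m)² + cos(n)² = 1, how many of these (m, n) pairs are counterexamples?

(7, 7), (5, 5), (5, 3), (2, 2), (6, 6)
1

Testing each pair:
(7, 7): LHS = sin(7)² + cos(7)² = 1, RHS = 1 → satisfies claim
(5, 5): LHS = cos(5)² + sin(5)² = 1, RHS = 1 → satisfies claim
(5, 3): LHS = sin(5)² + cos(3)² ≈ 1.9, RHS = 1 → counterexample
(2, 2): LHS = cos(2)² + sin(2)² = 1, RHS = 1 → satisfies claim
(6, 6): LHS = sin(6)² + cos(6)² = 1, RHS = 1 → satisfies claim

That makes 1 counterexample.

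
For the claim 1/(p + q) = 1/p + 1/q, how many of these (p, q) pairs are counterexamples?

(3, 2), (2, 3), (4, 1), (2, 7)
Testing each pair:
(3, 2): LHS = 1/5, RHS = 5/6 → counterexample
(2, 3): LHS = 1/5, RHS = 5/6 → counterexample
(4, 1): LHS = 1/5, RHS = 5/4 → counterexample
(2, 7): LHS = 1/9, RHS = 9/14 → counterexample

That makes 4 counterexamples.

Answer: 4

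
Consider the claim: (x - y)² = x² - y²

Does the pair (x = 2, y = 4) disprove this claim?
Yes

Substituting x = 2, y = 4:
LHS = (2 - 4)² = 4
RHS = 2² - 4² = -12

Since LHS ≠ RHS, this pair disproves the claim.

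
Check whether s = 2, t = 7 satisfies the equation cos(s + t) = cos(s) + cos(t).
Fails

Substituting s = 2, t = 7:

LHS = cos(2 + 7) = cos(9) ≈ -0.9111
RHS = cos(2) + cos(7) ≈ 0.3378

LHS ≠ RHS, so the equation does not hold at this point.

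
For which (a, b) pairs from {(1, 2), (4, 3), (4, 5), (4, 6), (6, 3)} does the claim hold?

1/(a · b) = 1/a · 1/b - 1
Testing each pair:
(1, 2): LHS = 1/2, RHS = -1/2 → fails
(4, 3): LHS = 1/12, RHS = -11/12 → fails
(4, 5): LHS = 1/20, RHS = -19/20 → fails
(4, 6): LHS = 1/24, RHS = -23/24 → fails
(6, 3): LHS = 1/18, RHS = -17/18 → fails

No pair satisfies the claim.

Answer: None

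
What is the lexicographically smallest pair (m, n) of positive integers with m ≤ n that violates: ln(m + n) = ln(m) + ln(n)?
(m, n) = (1, 1)

Substituting (1, 1) into the claim:
LHS = ln(1 + 1) = ln(2) ≈ 0.6931
RHS = ln(1) + ln(1) = 0

Since LHS ≠ RHS, this pair disproves the claim, and no lexicographically smaller pair (m ≤ n, positive integers) does.

For instance (2, 6) is also a counterexample (LHS = ln(8) ≈ 2.079, RHS = ln(2) + ln(6) ≈ 2.485), but it's lexicographically larger.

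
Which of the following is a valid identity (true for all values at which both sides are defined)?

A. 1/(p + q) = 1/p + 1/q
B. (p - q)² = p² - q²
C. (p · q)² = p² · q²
C

A: fails at (2, 4) — LHS = 1/6, RHS = 3/4.
B: fails at (3, 7) — LHS = 16, RHS = -40.
C: holds — e.g. at (0, 1), both sides equal 0.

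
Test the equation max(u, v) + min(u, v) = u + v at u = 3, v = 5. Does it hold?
Holds

Substituting u = 3, v = 5:

LHS = max(3, 5) + min(3, 5) = 8
RHS = 3 + 5 = 8

LHS = RHS, so the equation holds at this point.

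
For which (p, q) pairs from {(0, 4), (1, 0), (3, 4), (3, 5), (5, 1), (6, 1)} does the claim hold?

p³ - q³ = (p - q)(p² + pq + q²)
Testing each pair:
(0, 4): LHS = -64, RHS = -64 → holds
(1, 0): LHS = 1, RHS = 1 → holds
(3, 4): LHS = -37, RHS = -37 → holds
(3, 5): LHS = -98, RHS = -98 → holds
(5, 1): LHS = 124, RHS = 124 → holds
(6, 1): LHS = 215, RHS = 215 → holds

Every pair satisfies the claim.

Answer: All pairs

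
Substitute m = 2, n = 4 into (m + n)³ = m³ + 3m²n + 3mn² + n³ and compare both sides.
LHS = (2 + 4)³ = 216
RHS = 2³ + 3·2²·4 + 3·2·4² + 4³ = 216

LHS = RHS: the two sides agree.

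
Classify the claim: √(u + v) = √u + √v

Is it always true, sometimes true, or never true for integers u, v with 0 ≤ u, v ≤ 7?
It holds at (u, v) = (0, 1) (both sides equal 1), but fails at (u, v) = (5, 4) (LHS = 3, RHS = 2 + √(5) ≈ 4.236).

Answer: Sometimes true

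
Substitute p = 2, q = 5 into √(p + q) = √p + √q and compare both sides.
LHS = √(2 + 5) = √(7) ≈ 2.646
RHS = √2 + √5 = √(2) + √(5) ≈ 3.65

LHS ≠ RHS (they differ by about 1.005), so the equation does not hold here.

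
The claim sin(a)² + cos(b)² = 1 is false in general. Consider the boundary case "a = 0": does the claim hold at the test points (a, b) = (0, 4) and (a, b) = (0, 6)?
No, fails at both test points

At (0, 4): LHS = cos(4)² ≈ 0.4272 ≠ RHS = 1
At (0, 6): LHS = cos(6)² ≈ 0.9219 ≠ RHS = 1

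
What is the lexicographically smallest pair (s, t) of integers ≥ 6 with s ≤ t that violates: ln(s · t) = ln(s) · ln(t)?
Substituting (6, 6) into the claim:
LHS = ln(6 · 6) = ln(36) ≈ 3.584
RHS = ln(6) · ln(6) = ln(6)² ≈ 3.21

Since LHS ≠ RHS, this pair disproves the claim, and no lexicographically smaller pair (s ≤ t, integers ≥ 6) does.

For instance (7, 9) is also a counterexample (LHS = ln(63) ≈ 4.143, RHS = ln(7)·ln(9) ≈ 4.276), but it's lexicographically larger.

Answer: (s, t) = (6, 6)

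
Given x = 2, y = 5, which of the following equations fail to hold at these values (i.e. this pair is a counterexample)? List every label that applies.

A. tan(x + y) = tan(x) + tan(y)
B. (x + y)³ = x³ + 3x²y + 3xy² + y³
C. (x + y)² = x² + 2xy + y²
A

Evaluating each claim at the given values:
A. LHS = tan(7) ≈ 0.8714, RHS = tan(5) + tan(2) ≈ -5.566 → fails here (LHS ≠ RHS)
B. LHS = 343, RHS = 343 → holds here (LHS = RHS)
C. LHS = 49, RHS = 49 → holds here (LHS = RHS)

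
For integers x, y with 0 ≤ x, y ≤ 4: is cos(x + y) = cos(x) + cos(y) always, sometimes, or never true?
The claim fails for every pair in the range. For instance at (x, y) = (0, 0): LHS = 1, RHS = 2.

Answer: Never true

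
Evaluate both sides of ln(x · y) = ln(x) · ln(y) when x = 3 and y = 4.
LHS = ln(3 · 4) = ln(12) ≈ 2.485
RHS = ln(3) · ln(4) ≈ 1.523

LHS ≠ RHS (they differ by about 0.9619), so the equation does not hold here.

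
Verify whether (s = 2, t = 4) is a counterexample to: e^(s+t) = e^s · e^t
No

Substituting s = 2, t = 4:
LHS = e^(2+4) = e^6 ≈ 403.4
RHS = e^2 · e^4 = e^6 ≈ 403.4

The sides agree, so this pair does not disprove the claim.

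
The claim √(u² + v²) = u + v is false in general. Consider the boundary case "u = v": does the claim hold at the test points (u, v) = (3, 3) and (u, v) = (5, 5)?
At (3, 3): LHS = 3·√(2) ≈ 4.243 ≠ RHS = 6
At (5, 5): LHS = 5·√(2) ≈ 7.071 ≠ RHS = 10

Answer: No, fails at both test points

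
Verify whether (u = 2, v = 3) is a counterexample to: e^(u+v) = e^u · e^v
No

Substituting u = 2, v = 3:
LHS = e^(2+3) = e^5 ≈ 148.4
RHS = e^2 · e^3 = e^5 ≈ 148.4

The sides agree, so this pair does not disprove the claim.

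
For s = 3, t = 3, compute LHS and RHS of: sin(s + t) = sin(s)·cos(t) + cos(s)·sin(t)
LHS = sin(3 + 3) = sin(6) ≈ -0.2794
RHS = sin(3)·cos(3) + cos(3)·sin(3) = 2·sin(3)·cos(3) ≈ -0.2794

LHS = RHS: the two sides agree.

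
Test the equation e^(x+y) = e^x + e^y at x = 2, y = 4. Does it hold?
Substituting x = 2, y = 4:

LHS = e^(2+4) = e^6 ≈ 403.4
RHS = e^2 + e^4 ≈ 61.99

LHS ≠ RHS, so the equation does not hold at this point.

Answer: Fails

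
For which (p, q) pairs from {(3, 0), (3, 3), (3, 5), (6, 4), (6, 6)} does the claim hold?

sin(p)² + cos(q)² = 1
(3, 3), (6, 6)

Testing each pair:
(3, 0): LHS = sin(3)² + 1 ≈ 1.02, RHS = 1 → fails
(3, 3): LHS = sin(3)² + cos(3)² = 1, RHS = 1 → holds
(3, 5): LHS = sin(3)² + cos(5)² ≈ 0.1004, RHS = 1 → fails
(6, 4): LHS = sin(6)² + cos(4)² ≈ 0.5053, RHS = 1 → fails
(6, 6): LHS = sin(6)² + cos(6)² = 1, RHS = 1 → holds

2 of 5 pairs satisfy the claim.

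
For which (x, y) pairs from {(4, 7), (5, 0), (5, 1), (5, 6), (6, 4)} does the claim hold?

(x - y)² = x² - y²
Testing each pair:
(4, 7): LHS = 9, RHS = -33 → fails
(5, 0): LHS = 25, RHS = 25 → holds
(5, 1): LHS = 16, RHS = 24 → fails
(5, 6): LHS = 1, RHS = -11 → fails
(6, 4): LHS = 4, RHS = 20 → fails

1 of 5 pairs satisfies the claim.

Answer: (5, 0)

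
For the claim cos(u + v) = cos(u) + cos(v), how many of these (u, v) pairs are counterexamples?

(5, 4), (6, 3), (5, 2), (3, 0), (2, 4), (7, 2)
Testing each pair:
(5, 4): LHS = cos(9) ≈ -0.9111, RHS = cos(4) + cos(5) ≈ -0.37 → counterexample
(6, 3): LHS = cos(9) ≈ -0.9111, RHS = cos(3) + cos(6) ≈ -0.02982 → counterexample
(5, 2): LHS = cos(7) ≈ 0.7539, RHS = cos(2) + cos(5) ≈ -0.1325 → counterexample
(3, 0): LHS = cos(3) ≈ -0.99, RHS = cos(3) + 1 ≈ 0.01001 → counterexample
(2, 4): LHS = cos(6) ≈ 0.9602, RHS = cos(4) + cos(2) ≈ -1.07 → counterexample
(7, 2): LHS = cos(9) ≈ -0.9111, RHS = cos(2) + cos(7) ≈ 0.3378 → counterexample

That makes 6 counterexamples.

Answer: 6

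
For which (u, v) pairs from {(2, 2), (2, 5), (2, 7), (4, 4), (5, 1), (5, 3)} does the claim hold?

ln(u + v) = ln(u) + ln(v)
Testing each pair:
(2, 2): LHS = ln(4) ≈ 1.386, RHS = 2·ln(2) ≈ 1.386 → holds
(2, 5): LHS = ln(7) ≈ 1.946, RHS = ln(2) + ln(5) ≈ 2.303 → fails
(2, 7): LHS = ln(9) ≈ 2.197, RHS = ln(2) + ln(7) ≈ 2.639 → fails
(4, 4): LHS = ln(8) ≈ 2.079, RHS = 2·ln(4) ≈ 2.773 → fails
(5, 1): LHS = ln(6) ≈ 1.792, RHS = ln(5) ≈ 1.609 → fails
(5, 3): LHS = ln(8) ≈ 2.079, RHS = ln(3) + ln(5) ≈ 2.708 → fails

1 of 6 pairs satisfies the claim.

Answer: (2, 2)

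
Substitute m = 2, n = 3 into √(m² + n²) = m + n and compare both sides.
LHS = √(2² + 3²) = √(13) ≈ 3.606
RHS = 2 + 3 = 5

LHS ≠ RHS (they differ by about 1.394), so the equation does not hold here.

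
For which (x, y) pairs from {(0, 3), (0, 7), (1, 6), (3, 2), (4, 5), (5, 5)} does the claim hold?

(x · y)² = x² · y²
All pairs

Testing each pair:
(0, 3): LHS = 0, RHS = 0 → holds
(0, 7): LHS = 0, RHS = 0 → holds
(1, 6): LHS = 36, RHS = 36 → holds
(3, 2): LHS = 36, RHS = 36 → holds
(4, 5): LHS = 400, RHS = 400 → holds
(5, 5): LHS = 625, RHS = 625 → holds

Every pair satisfies the claim.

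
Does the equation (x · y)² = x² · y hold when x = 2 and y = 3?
Fails

Substituting x = 2, y = 3:

LHS = (2 · 3)² = 36
RHS = 2² · 3 = 12

LHS ≠ RHS, so the equation does not hold at this point.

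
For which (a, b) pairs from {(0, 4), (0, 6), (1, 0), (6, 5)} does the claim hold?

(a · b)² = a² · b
(0, 4), (0, 6), (1, 0)

Testing each pair:
(0, 4): LHS = 0, RHS = 0 → holds
(0, 6): LHS = 0, RHS = 0 → holds
(1, 0): LHS = 0, RHS = 0 → holds
(6, 5): LHS = 900, RHS = 180 → fails

3 of 4 pairs satisfy the claim.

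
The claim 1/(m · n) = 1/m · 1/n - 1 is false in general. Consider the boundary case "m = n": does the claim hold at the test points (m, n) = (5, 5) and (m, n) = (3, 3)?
At (5, 5): LHS = 1/25 ≠ RHS = -24/25
At (3, 3): LHS = 1/9 ≠ RHS = -8/9

Answer: No, fails at both test points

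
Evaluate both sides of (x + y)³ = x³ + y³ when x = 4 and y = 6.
LHS = (4 + 6)³ = 1000
RHS = 4³ + 6³ = 280

LHS ≠ RHS, so the equation does not hold here.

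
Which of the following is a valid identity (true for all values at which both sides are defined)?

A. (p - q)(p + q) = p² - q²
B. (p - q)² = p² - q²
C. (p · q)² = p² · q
A

A: holds — e.g. at (2, 4), both sides equal -12.
B: fails at (1, 5) — LHS = 16, RHS = -24.
C: fails at (1, 2) — LHS = 4, RHS = 2.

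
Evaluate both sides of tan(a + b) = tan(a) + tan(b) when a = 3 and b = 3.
LHS = tan(3 + 3) = tan(6) ≈ -0.291
RHS = tan(3) + tan(3) = 2·tan(3) ≈ -0.2851

LHS ≠ RHS (they differ by about 0.005913), so the equation does not hold here.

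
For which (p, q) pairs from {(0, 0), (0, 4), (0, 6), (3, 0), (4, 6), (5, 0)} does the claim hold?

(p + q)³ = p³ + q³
(0, 0), (0, 4), (0, 6), (3, 0), (5, 0)

Testing each pair:
(0, 0): LHS = 0, RHS = 0 → holds
(0, 4): LHS = 64, RHS = 64 → holds
(0, 6): LHS = 216, RHS = 216 → holds
(3, 0): LHS = 27, RHS = 27 → holds
(4, 6): LHS = 1000, RHS = 280 → fails
(5, 0): LHS = 125, RHS = 125 → holds

5 of 6 pairs satisfy the claim.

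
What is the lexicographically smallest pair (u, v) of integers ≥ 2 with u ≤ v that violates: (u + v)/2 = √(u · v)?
(u, v) = (2, 3)

Substituting (2, 3) into the claim:
LHS = (2 + 3)/2 = 5/2
RHS = √(2 · 3) = √(6) ≈ 2.449

Since LHS ≠ RHS, this pair disproves the claim, and no lexicographically smaller pair (u ≤ v, integers ≥ 2) does.

For instance (6, 8) is also a counterexample (LHS = 7, RHS = 4·√(3) ≈ 6.928), but it's lexicographically larger.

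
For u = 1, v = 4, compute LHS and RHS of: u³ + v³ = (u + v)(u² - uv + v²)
LHS = 1³ + 4³ = 65
RHS = (1 + 4)(1² - 1·4 + 4²) = 65

LHS = RHS: the two sides agree.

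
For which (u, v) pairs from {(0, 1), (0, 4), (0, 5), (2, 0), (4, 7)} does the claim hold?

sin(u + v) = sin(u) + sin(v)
Testing each pair:
(0, 1): LHS = sin(1) ≈ 0.8415, RHS = sin(1) ≈ 0.8415 → holds
(0, 4): LHS = sin(4) ≈ -0.7568, RHS = sin(4) ≈ -0.7568 → holds
(0, 5): LHS = sin(5) ≈ -0.9589, RHS = sin(5) ≈ -0.9589 → holds
(2, 0): LHS = sin(2) ≈ 0.9093, RHS = sin(2) ≈ 0.9093 → holds
(4, 7): LHS = sin(11) ≈ -1, RHS = sin(4) + sin(7) ≈ -0.09982 → fails

4 of 5 pairs satisfy the claim.

Answer: (0, 1), (0, 4), (0, 5), (2, 0)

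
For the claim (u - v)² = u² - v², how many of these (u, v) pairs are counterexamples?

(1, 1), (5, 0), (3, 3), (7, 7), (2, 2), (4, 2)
1

Testing each pair:
(1, 1): LHS = 0, RHS = 0 → satisfies claim
(5, 0): LHS = 25, RHS = 25 → satisfies claim
(3, 3): LHS = 0, RHS = 0 → satisfies claim
(7, 7): LHS = 0, RHS = 0 → satisfies claim
(2, 2): LHS = 0, RHS = 0 → satisfies claim
(4, 2): LHS = 4, RHS = 12 → counterexample

That makes 1 counterexample.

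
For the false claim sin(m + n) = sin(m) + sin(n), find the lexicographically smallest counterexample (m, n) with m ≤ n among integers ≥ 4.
Substituting (4, 4) into the claim:
LHS = sin(4 + 4) = sin(8) ≈ 0.9894
RHS = sin(4) + sin(4) = 2·sin(4) ≈ -1.514

Since LHS ≠ RHS, this pair disproves the claim, and no lexicographically smaller pair (m ≤ n, integers ≥ 4) does.

For instance (9, 10) is also a counterexample (LHS = sin(19) ≈ 0.1499, RHS = sin(10) + sin(9) ≈ -0.1319), but it's lexicographically larger.

Answer: (m, n) = (4, 4)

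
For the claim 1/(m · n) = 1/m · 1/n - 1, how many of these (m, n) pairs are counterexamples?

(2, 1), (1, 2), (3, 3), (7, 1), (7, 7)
5

Testing each pair:
(2, 1): LHS = 1/2, RHS = -1/2 → counterexample
(1, 2): LHS = 1/2, RHS = -1/2 → counterexample
(3, 3): LHS = 1/9, RHS = -8/9 → counterexample
(7, 1): LHS = 1/7, RHS = -6/7 → counterexample
(7, 7): LHS = 1/49, RHS = -48/49 → counterexample

That makes 5 counterexamples.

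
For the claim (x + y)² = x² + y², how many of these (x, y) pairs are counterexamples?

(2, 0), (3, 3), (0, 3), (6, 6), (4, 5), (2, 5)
Testing each pair:
(2, 0): LHS = 4, RHS = 4 → satisfies claim
(3, 3): LHS = 36, RHS = 18 → counterexample
(0, 3): LHS = 9, RHS = 9 → satisfies claim
(6, 6): LHS = 144, RHS = 72 → counterexample
(4, 5): LHS = 81, RHS = 41 → counterexample
(2, 5): LHS = 49, RHS = 29 → counterexample

That makes 4 counterexamples.

Answer: 4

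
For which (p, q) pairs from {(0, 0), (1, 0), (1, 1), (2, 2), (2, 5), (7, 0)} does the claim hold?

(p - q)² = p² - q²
Testing each pair:
(0, 0): LHS = 0, RHS = 0 → holds
(1, 0): LHS = 1, RHS = 1 → holds
(1, 1): LHS = 0, RHS = 0 → holds
(2, 2): LHS = 0, RHS = 0 → holds
(2, 5): LHS = 9, RHS = -21 → fails
(7, 0): LHS = 49, RHS = 49 → holds

5 of 6 pairs satisfy the claim.

Answer: (0, 0), (1, 0), (1, 1), (2, 2), (7, 0)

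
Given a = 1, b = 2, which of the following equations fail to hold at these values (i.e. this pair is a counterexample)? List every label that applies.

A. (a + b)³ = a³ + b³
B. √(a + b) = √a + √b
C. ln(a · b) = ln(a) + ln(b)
A, B

Evaluating each claim at the given values:
A. LHS = 27, RHS = 9 → fails here (LHS ≠ RHS)
B. LHS = √(3) ≈ 1.732, RHS = 1 + √(2) ≈ 2.414 → fails here (LHS ≠ RHS)
C. LHS = ln(2) ≈ 0.6931, RHS = ln(2) ≈ 0.6931 → holds here (LHS = RHS)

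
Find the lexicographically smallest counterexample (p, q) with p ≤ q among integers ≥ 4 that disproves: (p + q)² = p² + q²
(p, q) = (4, 4)

Substituting (4, 4) into the claim:
LHS = (4 + 4)² = 64
RHS = 4² + 4² = 32

Since LHS ≠ RHS, this pair disproves the claim, and no lexicographically smaller pair (p ≤ q, integers ≥ 4) does.

For instance (6, 10) is also a counterexample (LHS = 256, RHS = 136), but it's lexicographically larger.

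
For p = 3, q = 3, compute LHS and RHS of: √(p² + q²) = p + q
LHS = √(3² + 3²) = 3·√(2) ≈ 4.243
RHS = 3 + 3 = 6

LHS ≠ RHS (they differ by about 1.757), so the equation does not hold here.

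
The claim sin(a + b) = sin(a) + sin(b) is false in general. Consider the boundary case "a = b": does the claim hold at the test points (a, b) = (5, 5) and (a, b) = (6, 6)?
At (5, 5): LHS = sin(10) ≈ -0.544 ≠ RHS = 2·sin(5) ≈ -1.918
At (6, 6): LHS = sin(12) ≈ -0.5366 ≠ RHS = 2·sin(6) ≈ -0.5588

Answer: No, fails at both test points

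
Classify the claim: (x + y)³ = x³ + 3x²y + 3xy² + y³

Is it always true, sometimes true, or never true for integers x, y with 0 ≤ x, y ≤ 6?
Always true

The identity holds for every pair in the range. For instance at (x, y) = (6, 4): both sides equal 1000.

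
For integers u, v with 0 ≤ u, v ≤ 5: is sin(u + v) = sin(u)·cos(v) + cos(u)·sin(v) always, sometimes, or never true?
Always true

The identity holds for every pair in the range. For instance at (u, v) = (3, 2): both sides equal sin(5) ≈ -0.9589.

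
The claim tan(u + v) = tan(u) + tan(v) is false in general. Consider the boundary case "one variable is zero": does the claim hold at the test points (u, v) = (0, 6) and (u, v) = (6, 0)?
At (0, 6): LHS = tan(6) ≈ -0.291, RHS = tan(6) ≈ -0.291 → equal
At (6, 0): LHS = tan(6) ≈ -0.291, RHS = tan(6) ≈ -0.291 → equal

So the claim does hold at both of these boundary points, even though it is not an identity.

Answer: Yes, holds at both test points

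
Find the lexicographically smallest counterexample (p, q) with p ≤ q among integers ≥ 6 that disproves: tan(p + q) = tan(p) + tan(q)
Substituting (6, 6) into the claim:
LHS = tan(6 + 6) = tan(12) ≈ -0.6359
RHS = tan(6) + tan(6) = 2·tan(6) ≈ -0.582

Since LHS ≠ RHS, this pair disproves the claim, and no lexicographically smaller pair (p ≤ q, integers ≥ 6) does.

For instance (7, 8) is also a counterexample (LHS = tan(15) ≈ -0.856, RHS = tan(8) + tan(7) ≈ -5.928), but it's lexicographically larger.

Answer: (p, q) = (6, 6)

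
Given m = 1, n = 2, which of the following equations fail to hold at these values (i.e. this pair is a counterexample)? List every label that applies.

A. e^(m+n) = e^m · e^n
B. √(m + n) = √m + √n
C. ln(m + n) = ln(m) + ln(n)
B, C

Evaluating each claim at the given values:
A. LHS = e^3 ≈ 20.09, RHS = e^3 ≈ 20.09 → holds here (LHS = RHS)
B. LHS = √(3) ≈ 1.732, RHS = 1 + √(2) ≈ 2.414 → fails here (LHS ≠ RHS)
C. LHS = ln(3) ≈ 1.099, RHS = ln(2) ≈ 0.6931 → fails here (LHS ≠ RHS)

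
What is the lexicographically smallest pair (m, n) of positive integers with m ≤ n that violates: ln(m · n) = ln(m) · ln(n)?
(m, n) = (1, 2)

At (1, 1): both sides equal 0, so it holds there.

Substituting (1, 2) into the claim:
LHS = ln(1 · 2) = ln(2) ≈ 0.6931
RHS = ln(1) · ln(2) = 0

Since LHS ≠ RHS, this pair disproves the claim, and no lexicographically smaller pair (m ≤ n, positive integers) does.

For instance (3, 4) is also a counterexample (LHS = ln(12) ≈ 2.485, RHS = ln(3)·ln(4) ≈ 1.523), but it's lexicographically larger.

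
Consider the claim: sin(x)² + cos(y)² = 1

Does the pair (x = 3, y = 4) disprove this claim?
Substituting x = 3, y = 4:
LHS = sin(3)² + cos(4)² ≈ 0.4472
RHS = 1

Since LHS ≠ RHS, this pair disproves the claim.

Answer: Yes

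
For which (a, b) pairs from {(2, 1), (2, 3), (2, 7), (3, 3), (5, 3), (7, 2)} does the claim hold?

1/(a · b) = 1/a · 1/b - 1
Testing each pair:
(2, 1): LHS = 1/2, RHS = -1/2 → fails
(2, 3): LHS = 1/6, RHS = -5/6 → fails
(2, 7): LHS = 1/14, RHS = -13/14 → fails
(3, 3): LHS = 1/9, RHS = -8/9 → fails
(5, 3): LHS = 1/15, RHS = -14/15 → fails
(7, 2): LHS = 1/14, RHS = -13/14 → fails

No pair satisfies the claim.

Answer: None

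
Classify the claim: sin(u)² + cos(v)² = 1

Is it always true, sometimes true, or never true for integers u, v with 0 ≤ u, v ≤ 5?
Sometimes true

It holds at (u, v) = (4, 4) (both sides equal 1), but fails at (u, v) = (0, 4) (LHS = cos(4)² ≈ 0.4272, RHS = 1).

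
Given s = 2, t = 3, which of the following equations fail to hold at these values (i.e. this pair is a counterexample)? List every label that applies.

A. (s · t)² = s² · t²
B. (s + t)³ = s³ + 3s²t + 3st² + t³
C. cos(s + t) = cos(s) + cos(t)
C

Evaluating each claim at the given values:
A. LHS = 36, RHS = 36 → holds here (LHS = RHS)
B. LHS = 125, RHS = 125 → holds here (LHS = RHS)
C. LHS = cos(5) ≈ 0.2837, RHS = cos(3) + cos(2) ≈ -1.406 → fails here (LHS ≠ RHS)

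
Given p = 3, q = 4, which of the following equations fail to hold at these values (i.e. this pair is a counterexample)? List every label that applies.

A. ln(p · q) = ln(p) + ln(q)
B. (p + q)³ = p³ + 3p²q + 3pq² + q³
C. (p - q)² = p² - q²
Evaluating each claim at the given values:
A. LHS = ln(12) ≈ 2.485, RHS = ln(3) + ln(4) ≈ 2.485 → holds here (LHS = RHS)
B. LHS = 343, RHS = 343 → holds here (LHS = RHS)
C. LHS = 1, RHS = -7 → fails here (LHS ≠ RHS)

Answer: C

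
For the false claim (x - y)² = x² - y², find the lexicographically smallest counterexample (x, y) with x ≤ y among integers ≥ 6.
Substituting (6, 7) into the claim:
LHS = (6 - 7)² = 1
RHS = 6² - 7² = -13

Since LHS ≠ RHS, this pair disproves the claim, and no lexicographically smaller pair (x ≤ y, integers ≥ 6) does.

For instance (6, 13) is also a counterexample (LHS = 49, RHS = -133), but it's lexicographically larger.

Answer: (x, y) = (6, 7)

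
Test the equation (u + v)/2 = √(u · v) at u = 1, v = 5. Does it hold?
Substituting u = 1, v = 5:

LHS = (1 + 5)/2 = 3
RHS = √(1 · 5) = √(5) ≈ 2.236

LHS ≠ RHS, so the equation does not hold at this point.

Answer: Fails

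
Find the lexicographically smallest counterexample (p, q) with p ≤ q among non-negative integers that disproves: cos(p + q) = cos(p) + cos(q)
(p, q) = (0, 0)

Substituting (0, 0) into the claim:
LHS = cos(0 + 0) = 1
RHS = cos(0) + cos(0) = 2

Since LHS ≠ RHS, this pair disproves the claim, and no lexicographically smaller pair (p ≤ q, non-negative integers) does.

For instance (7, 7) is also a counterexample (LHS = cos(14) ≈ 0.1367, RHS = 2·cos(7) ≈ 1.508), but it's lexicographically larger.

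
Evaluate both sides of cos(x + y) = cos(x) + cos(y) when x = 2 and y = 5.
LHS = cos(2 + 5) = cos(7) ≈ 0.7539
RHS = cos(2) + cos(5) ≈ -0.1325

LHS ≠ RHS (they differ by about 0.8864), so the equation does not hold here.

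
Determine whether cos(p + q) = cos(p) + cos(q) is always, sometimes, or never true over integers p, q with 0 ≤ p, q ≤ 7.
The claim fails for every pair in the range. For instance at (p, q) = (2, 5): LHS = cos(7) ≈ 0.7539, RHS = cos(2) + cos(5) ≈ -0.1325.

Answer: Never true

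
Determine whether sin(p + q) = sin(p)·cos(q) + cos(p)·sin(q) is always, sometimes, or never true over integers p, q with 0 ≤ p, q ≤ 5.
Always true

The identity holds for every pair in the range. For instance at (p, q) = (3, 5): both sides equal sin(8) ≈ 0.9894.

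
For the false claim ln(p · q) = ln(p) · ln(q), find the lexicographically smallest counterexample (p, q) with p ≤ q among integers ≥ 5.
Substituting (5, 5) into the claim:
LHS = ln(5 · 5) = ln(25) ≈ 3.219
RHS = ln(5) · ln(5) = ln(5)² ≈ 2.59

Since LHS ≠ RHS, this pair disproves the claim, and no lexicographically smaller pair (p ≤ q, integers ≥ 5) does.

For instance (10, 11) is also a counterexample (LHS = ln(110) ≈ 4.7, RHS = ln(10)·ln(11) ≈ 5.521), but it's lexicographically larger.

Answer: (p, q) = (5, 5)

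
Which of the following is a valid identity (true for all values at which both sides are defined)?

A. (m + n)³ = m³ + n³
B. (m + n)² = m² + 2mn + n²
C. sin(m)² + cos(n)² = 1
A: fails at (2, 2) — LHS = 64, RHS = 16.
B: holds — e.g. at (3, 5), both sides equal 64.
C: fails at (2, 4) — LHS = cos(4)² + sin(2)² ≈ 1.254, RHS = 1.

Answer: B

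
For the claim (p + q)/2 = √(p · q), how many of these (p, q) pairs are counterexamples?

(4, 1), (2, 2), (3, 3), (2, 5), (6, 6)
2

Testing each pair:
(4, 1): LHS = 5/2, RHS = 2 → counterexample
(2, 2): LHS = 2, RHS = 2 → satisfies claim
(3, 3): LHS = 3, RHS = 3 → satisfies claim
(2, 5): LHS = 7/2, RHS = √(10) ≈ 3.162 → counterexample
(6, 6): LHS = 6, RHS = 6 → satisfies claim

That makes 2 counterexamples.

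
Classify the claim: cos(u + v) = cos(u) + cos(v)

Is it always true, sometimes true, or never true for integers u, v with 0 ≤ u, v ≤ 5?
Never true

The claim fails for every pair in the range. For instance at (u, v) = (3, 0): LHS = cos(3) ≈ -0.99, RHS = cos(3) + 1 ≈ 0.01001.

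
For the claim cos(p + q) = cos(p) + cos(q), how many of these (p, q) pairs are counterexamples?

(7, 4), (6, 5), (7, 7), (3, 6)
Testing each pair:
(7, 4): LHS = cos(11) ≈ 0.004426, RHS = cos(4) + cos(7) ≈ 0.1003 → counterexample
(6, 5): LHS = cos(11) ≈ 0.004426, RHS = cos(5) + cos(6) ≈ 1.244 → counterexample
(7, 7): LHS = cos(14) ≈ 0.1367, RHS = 2·cos(7) ≈ 1.508 → counterexample
(3, 6): LHS = cos(9) ≈ -0.9111, RHS = cos(3) + cos(6) ≈ -0.02982 → counterexample

That makes 4 counterexamples.

Answer: 4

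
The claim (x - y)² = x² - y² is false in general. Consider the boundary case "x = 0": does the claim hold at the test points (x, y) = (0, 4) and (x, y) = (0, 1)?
No, fails at both test points

At (0, 4): LHS = 16 ≠ RHS = -16
At (0, 1): LHS = 1 ≠ RHS = -1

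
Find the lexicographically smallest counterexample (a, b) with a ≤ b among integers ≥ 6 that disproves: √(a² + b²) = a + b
Substituting (6, 6) into the claim:
LHS = √(6² + 6²) = 6·√(2) ≈ 8.485
RHS = 6 + 6 = 12

Since LHS ≠ RHS, this pair disproves the claim, and no lexicographically smaller pair (a ≤ b, integers ≥ 6) does.

For instance (9, 9) is also a counterexample (LHS = 9·√(2) ≈ 12.73, RHS = 18), but it's lexicographically larger.

Answer: (a, b) = (6, 6)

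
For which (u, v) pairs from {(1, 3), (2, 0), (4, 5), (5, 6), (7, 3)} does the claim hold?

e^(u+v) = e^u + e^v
Testing each pair:
(1, 3): LHS = e^4 ≈ 54.6, RHS = e + e^3 ≈ 22.8 → fails
(2, 0): LHS = e^2 ≈ 7.389, RHS = 1 + e^2 ≈ 8.389 → fails
(4, 5): LHS = e^9 ≈ 8103, RHS = e^4 + e^5 ≈ 203 → fails
(5, 6): LHS = e^11 ≈ 59874.1, RHS = e^5 + e^6 ≈ 551.8 → fails
(7, 3): LHS = e^10 ≈ 22026.5, RHS = e^3 + e^7 ≈ 1117 → fails

No pair satisfies the claim.

Answer: None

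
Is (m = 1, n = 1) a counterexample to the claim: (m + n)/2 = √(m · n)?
Substituting m = 1, n = 1:
LHS = (1 + 1)/2 = 1
RHS = √(1 · 1) = 1

The sides agree, so this pair does not disprove the claim.

Answer: No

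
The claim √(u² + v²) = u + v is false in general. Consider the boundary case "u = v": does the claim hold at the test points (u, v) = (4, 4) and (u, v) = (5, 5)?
At (4, 4): LHS = 4·√(2) ≈ 5.657 ≠ RHS = 8
At (5, 5): LHS = 5·√(2) ≈ 7.071 ≠ RHS = 10

Answer: No, fails at both test points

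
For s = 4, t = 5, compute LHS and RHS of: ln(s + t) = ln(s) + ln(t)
LHS = ln(4 + 5) = ln(9) ≈ 2.197
RHS = ln(4) + ln(5) ≈ 2.996

LHS ≠ RHS (they differ by about 0.7985), so the equation does not hold here.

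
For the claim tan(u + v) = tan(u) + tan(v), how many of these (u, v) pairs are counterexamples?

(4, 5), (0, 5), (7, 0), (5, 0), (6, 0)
1

Testing each pair:
(4, 5): LHS = tan(9) ≈ -0.4523, RHS = tan(5) + tan(4) ≈ -2.223 → counterexample
(0, 5): LHS = tan(5) ≈ -3.381, RHS = tan(5) ≈ -3.381 → satisfies claim
(7, 0): LHS = tan(7) ≈ 0.8714, RHS = tan(7) ≈ 0.8714 → satisfies claim
(5, 0): LHS = tan(5) ≈ -3.381, RHS = tan(5) ≈ -3.381 → satisfies claim
(6, 0): LHS = tan(6) ≈ -0.291, RHS = tan(6) ≈ -0.291 → satisfies claim

That makes 1 counterexample.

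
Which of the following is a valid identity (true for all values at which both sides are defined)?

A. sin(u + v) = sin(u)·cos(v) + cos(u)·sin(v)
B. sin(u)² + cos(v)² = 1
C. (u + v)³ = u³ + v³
A

A: holds — e.g. at (1, 2), both sides equal sin(3) ≈ 0.1411.
B: fails at (3, 5) — LHS = sin(3)² + cos(5)² ≈ 0.1004, RHS = 1.
C: fails at (2, 2) — LHS = 64, RHS = 16.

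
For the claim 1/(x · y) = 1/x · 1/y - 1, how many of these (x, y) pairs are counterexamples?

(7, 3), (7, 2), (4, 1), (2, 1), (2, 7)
Testing each pair:
(7, 3): LHS = 1/21, RHS = -20/21 → counterexample
(7, 2): LHS = 1/14, RHS = -13/14 → counterexample
(4, 1): LHS = 1/4, RHS = -3/4 → counterexample
(2, 1): LHS = 1/2, RHS = -1/2 → counterexample
(2, 7): LHS = 1/14, RHS = -13/14 → counterexample

That makes 5 counterexamples.

Answer: 5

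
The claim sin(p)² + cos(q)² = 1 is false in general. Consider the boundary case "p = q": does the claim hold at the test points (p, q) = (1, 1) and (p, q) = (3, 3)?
Yes, holds at both test points

At (1, 1): LHS = cos(1)² + sin(1)² = 1, RHS = 1 → equal
At (3, 3): LHS = sin(3)² + cos(3)² = 1, RHS = 1 → equal

So the claim does hold at both of these boundary points, even though it is not an identity.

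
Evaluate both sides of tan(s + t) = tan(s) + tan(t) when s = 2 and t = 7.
LHS = tan(2 + 7) = tan(9) ≈ -0.4523
RHS = tan(2) + tan(7) ≈ -1.314

LHS ≠ RHS (they differ by about 0.8613), so the equation does not hold here.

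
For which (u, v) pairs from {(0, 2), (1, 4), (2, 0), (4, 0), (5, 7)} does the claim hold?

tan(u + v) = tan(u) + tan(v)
(0, 2), (2, 0), (4, 0)

Testing each pair:
(0, 2): LHS = tan(2) ≈ -2.185, RHS = tan(2) ≈ -2.185 → holds
(1, 4): LHS = tan(5) ≈ -3.381, RHS = tan(4) + tan(1) ≈ 2.715 → fails
(2, 0): LHS = tan(2) ≈ -2.185, RHS = tan(2) ≈ -2.185 → holds
(4, 0): LHS = tan(4) ≈ 1.158, RHS = tan(4) ≈ 1.158 → holds
(5, 7): LHS = tan(12) ≈ -0.6359, RHS = tan(5) + tan(7) ≈ -2.509 → fails

3 of 5 pairs satisfy the claim.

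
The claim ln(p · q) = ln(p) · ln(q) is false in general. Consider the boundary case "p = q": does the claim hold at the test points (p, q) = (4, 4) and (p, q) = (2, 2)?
At (4, 4): LHS = ln(16) ≈ 2.773 ≠ RHS = ln(4)² ≈ 1.922
At (2, 2): LHS = ln(4) ≈ 1.386 ≠ RHS = ln(2)² ≈ 0.4805

Answer: No, fails at both test points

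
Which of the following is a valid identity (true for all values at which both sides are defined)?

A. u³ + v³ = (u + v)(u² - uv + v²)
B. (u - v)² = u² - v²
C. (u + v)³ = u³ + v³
A: holds — e.g. at (1, 4), both sides equal 65.
B: fails at (3, 7) — LHS = 16, RHS = -40.
C: fails at (6, 7) — LHS = 2197, RHS = 559.

Answer: A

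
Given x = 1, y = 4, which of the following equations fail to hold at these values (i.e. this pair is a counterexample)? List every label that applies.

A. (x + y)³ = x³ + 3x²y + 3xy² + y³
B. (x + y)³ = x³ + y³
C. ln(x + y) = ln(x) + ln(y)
Evaluating each claim at the given values:
A. LHS = 125, RHS = 125 → holds here (LHS = RHS)
B. LHS = 125, RHS = 65 → fails here (LHS ≠ RHS)
C. LHS = ln(5) ≈ 1.609, RHS = ln(4) ≈ 1.386 → fails here (LHS ≠ RHS)

Answer: B, C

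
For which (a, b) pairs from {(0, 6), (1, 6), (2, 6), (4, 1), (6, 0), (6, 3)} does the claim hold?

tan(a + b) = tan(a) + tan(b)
(0, 6), (6, 0)

Testing each pair:
(0, 6): LHS = tan(6) ≈ -0.291, RHS = tan(6) ≈ -0.291 → holds
(1, 6): LHS = tan(7) ≈ 0.8714, RHS = tan(6) + tan(1) ≈ 1.266 → fails
(2, 6): LHS = tan(8) ≈ -6.8, RHS = tan(2) + tan(6) ≈ -2.476 → fails
(4, 1): LHS = tan(5) ≈ -3.381, RHS = tan(4) + tan(1) ≈ 2.715 → fails
(6, 0): LHS = tan(6) ≈ -0.291, RHS = tan(6) ≈ -0.291 → holds
(6, 3): LHS = tan(9) ≈ -0.4523, RHS = tan(6) + tan(3) ≈ -0.4336 → fails

2 of 6 pairs satisfy the claim.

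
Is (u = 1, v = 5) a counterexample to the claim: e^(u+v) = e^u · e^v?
No

Substituting u = 1, v = 5:
LHS = e^(1+5) = e^6 ≈ 403.4
RHS = e^1 · e^5 = e^6 ≈ 403.4

The sides agree, so this pair does not disprove the claim.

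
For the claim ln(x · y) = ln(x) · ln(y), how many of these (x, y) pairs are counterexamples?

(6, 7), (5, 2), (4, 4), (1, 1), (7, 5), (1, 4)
5

Testing each pair:
(6, 7): LHS = ln(42) ≈ 3.738, RHS = ln(6)·ln(7) ≈ 3.487 → counterexample
(5, 2): LHS = ln(10) ≈ 2.303, RHS = ln(2)·ln(5) ≈ 1.116 → counterexample
(4, 4): LHS = ln(16) ≈ 2.773, RHS = ln(4)² ≈ 1.922 → counterexample
(1, 1): LHS = 0, RHS = 0 → satisfies claim
(7, 5): LHS = ln(35) ≈ 3.555, RHS = ln(5)·ln(7) ≈ 3.132 → counterexample
(1, 4): LHS = ln(4) ≈ 1.386, RHS = 0 → counterexample

That makes 5 counterexamples.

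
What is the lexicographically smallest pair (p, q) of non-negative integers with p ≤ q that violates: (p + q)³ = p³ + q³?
(p, q) = (1, 1)

At (0, 4): both sides equal 64, so it holds there.

Substituting (1, 1) into the claim:
LHS = (1 + 1)³ = 8
RHS = 1³ + 1³ = 2

Since LHS ≠ RHS, this pair disproves the claim, and no lexicographically smaller pair (p ≤ q, non-negative integers) does.

For instance (5, 5) is also a counterexample (LHS = 1000, RHS = 250), but it's lexicographically larger.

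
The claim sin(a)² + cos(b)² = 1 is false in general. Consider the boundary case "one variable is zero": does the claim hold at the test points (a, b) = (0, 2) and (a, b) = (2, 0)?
At (0, 2): LHS = cos(2)² ≈ 0.1732 ≠ RHS = 1
At (2, 0): LHS = sin(2)² + 1 ≈ 1.827 ≠ RHS = 1

Answer: No, fails at both test points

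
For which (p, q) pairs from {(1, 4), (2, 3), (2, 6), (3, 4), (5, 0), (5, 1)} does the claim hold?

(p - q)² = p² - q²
(5, 0)

Testing each pair:
(1, 4): LHS = 9, RHS = -15 → fails
(2, 3): LHS = 1, RHS = -5 → fails
(2, 6): LHS = 16, RHS = -32 → fails
(3, 4): LHS = 1, RHS = -7 → fails
(5, 0): LHS = 25, RHS = 25 → holds
(5, 1): LHS = 16, RHS = 24 → fails

1 of 6 pairs satisfies the claim.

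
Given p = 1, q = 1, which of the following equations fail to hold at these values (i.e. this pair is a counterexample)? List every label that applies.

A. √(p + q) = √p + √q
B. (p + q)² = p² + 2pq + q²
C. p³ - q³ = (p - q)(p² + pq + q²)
Evaluating each claim at the given values:
A. LHS = √(2) ≈ 1.414, RHS = 2 → fails here (LHS ≠ RHS)
B. LHS = 4, RHS = 4 → holds here (LHS = RHS)
C. LHS = 0, RHS = 0 → holds here (LHS = RHS)

Answer: A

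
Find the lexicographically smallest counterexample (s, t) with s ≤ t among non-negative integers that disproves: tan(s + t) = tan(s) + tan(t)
(s, t) = (1, 1)

At (0, 3): both sides equal tan(3) ≈ -0.1425, so it holds there.

Substituting (1, 1) into the claim:
LHS = tan(1 + 1) = tan(2) ≈ -2.185
RHS = tan(1) + tan(1) = 2·tan(1) ≈ 3.115

Since LHS ≠ RHS, this pair disproves the claim, and no lexicographically smaller pair (s ≤ t, non-negative integers) does.

For instance (4, 5) is also a counterexample (LHS = tan(9) ≈ -0.4523, RHS = tan(5) + tan(4) ≈ -2.223), but it's lexicographically larger.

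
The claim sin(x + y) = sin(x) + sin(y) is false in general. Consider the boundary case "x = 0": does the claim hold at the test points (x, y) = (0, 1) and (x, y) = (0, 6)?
At (0, 1): LHS = sin(1) ≈ 0.8415, RHS = sin(1) ≈ 0.8415 → equal
At (0, 6): LHS = sin(6) ≈ -0.2794, RHS = sin(6) ≈ -0.2794 → equal

So the claim does hold at both of these boundary points, even though it is not an identity.

Answer: Yes, holds at both test points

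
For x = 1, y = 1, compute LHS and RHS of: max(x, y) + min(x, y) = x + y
LHS = max(1, 1) + min(1, 1) = 2
RHS = 1 + 1 = 2

LHS = RHS: the two sides agree.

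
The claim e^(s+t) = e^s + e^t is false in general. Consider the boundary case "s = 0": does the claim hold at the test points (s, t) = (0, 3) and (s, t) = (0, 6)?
At (0, 3): LHS = e^3 ≈ 20.09 ≠ RHS = 1 + e^3 ≈ 21.09
At (0, 6): LHS = e^6 ≈ 403.4 ≠ RHS = 1 + e^6 ≈ 404.4

Answer: No, fails at both test points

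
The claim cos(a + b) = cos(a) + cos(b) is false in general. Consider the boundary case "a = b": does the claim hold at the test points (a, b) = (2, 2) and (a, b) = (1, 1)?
No, fails at both test points

At (2, 2): LHS = cos(4) ≈ -0.6536 ≠ RHS = 2·cos(2) ≈ -0.8323
At (1, 1): LHS = cos(2) ≈ -0.4161 ≠ RHS = 2·cos(1) ≈ 1.081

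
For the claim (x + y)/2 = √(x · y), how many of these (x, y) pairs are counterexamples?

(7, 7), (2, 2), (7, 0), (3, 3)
1

Testing each pair:
(7, 7): LHS = 7, RHS = 7 → satisfies claim
(2, 2): LHS = 2, RHS = 2 → satisfies claim
(7, 0): LHS = 7/2, RHS = 0 → counterexample
(3, 3): LHS = 3, RHS = 3 → satisfies claim

That makes 1 counterexample.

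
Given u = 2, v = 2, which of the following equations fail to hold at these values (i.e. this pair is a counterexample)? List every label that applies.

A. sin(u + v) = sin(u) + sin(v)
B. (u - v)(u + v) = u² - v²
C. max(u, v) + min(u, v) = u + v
Evaluating each claim at the given values:
A. LHS = sin(4) ≈ -0.7568, RHS = 2·sin(2) ≈ 1.819 → fails here (LHS ≠ RHS)
B. LHS = 0, RHS = 0 → holds here (LHS = RHS)
C. LHS = 4, RHS = 4 → holds here (LHS = RHS)

Answer: A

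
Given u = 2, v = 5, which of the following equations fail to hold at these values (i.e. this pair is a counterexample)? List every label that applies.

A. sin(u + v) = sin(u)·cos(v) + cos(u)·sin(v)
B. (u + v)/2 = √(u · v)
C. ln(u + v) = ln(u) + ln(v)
Evaluating each claim at the given values:
A. LHS = sin(7) ≈ 0.657, RHS = sin(2)·cos(5) + sin(5)·cos(2) ≈ 0.657 → holds here (LHS = RHS)
B. LHS = 7/2, RHS = √(10) ≈ 3.162 → fails here (LHS ≠ RHS)
C. LHS = ln(7) ≈ 1.946, RHS = ln(2) + ln(5) ≈ 2.303 → fails here (LHS ≠ RHS)

Answer: B, C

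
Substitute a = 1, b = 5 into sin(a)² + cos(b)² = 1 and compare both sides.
LHS = sin(1)² + cos(5)² ≈ 0.7885
RHS = 1

LHS ≠ RHS (they differ by about 0.2115), so the equation does not hold here.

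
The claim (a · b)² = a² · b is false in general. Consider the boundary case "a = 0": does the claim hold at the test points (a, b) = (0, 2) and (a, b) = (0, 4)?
Yes, holds at both test points

At (0, 2): LHS = 0, RHS = 0 → equal
At (0, 4): LHS = 0, RHS = 0 → equal

So the claim does hold at both of these boundary points, even though it is not an identity.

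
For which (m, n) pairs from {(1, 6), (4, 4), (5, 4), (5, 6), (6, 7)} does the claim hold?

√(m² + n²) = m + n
Testing each pair:
(1, 6): LHS = √(37) ≈ 6.083, RHS = 7 → fails
(4, 4): LHS = 4·√(2) ≈ 5.657, RHS = 8 → fails
(5, 4): LHS = √(41) ≈ 6.403, RHS = 9 → fails
(5, 6): LHS = √(61) ≈ 7.81, RHS = 11 → fails
(6, 7): LHS = √(85) ≈ 9.22, RHS = 13 → fails

No pair satisfies the claim.

Answer: None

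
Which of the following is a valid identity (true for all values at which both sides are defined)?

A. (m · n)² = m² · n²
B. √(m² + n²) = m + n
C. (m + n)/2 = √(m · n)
A: holds — e.g. at (1, 3), both sides equal 9.
B: fails at (4, 6) — LHS = 2·√(13) ≈ 7.211, RHS = 10.
C: fails at (1, 4) — LHS = 5/2, RHS = 2.

Answer: A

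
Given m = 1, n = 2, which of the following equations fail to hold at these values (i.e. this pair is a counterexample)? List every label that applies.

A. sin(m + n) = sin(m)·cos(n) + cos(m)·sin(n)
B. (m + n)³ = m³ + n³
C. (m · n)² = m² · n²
Evaluating each claim at the given values:
A. LHS = sin(3) ≈ 0.1411, RHS = sin(1)·cos(2) + sin(2)·cos(1) ≈ 0.1411 → holds here (LHS = RHS)
B. LHS = 27, RHS = 9 → fails here (LHS ≠ RHS)
C. LHS = 4, RHS = 4 → holds here (LHS = RHS)

Answer: B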